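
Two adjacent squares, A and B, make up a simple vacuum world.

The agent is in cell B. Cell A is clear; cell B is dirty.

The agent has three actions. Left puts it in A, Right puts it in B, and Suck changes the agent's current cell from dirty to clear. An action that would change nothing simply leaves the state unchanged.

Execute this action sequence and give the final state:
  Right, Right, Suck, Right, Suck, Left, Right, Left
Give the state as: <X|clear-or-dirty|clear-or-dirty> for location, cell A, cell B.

<A|clear|clear>

1) do Right; now <B|clear|dirty>
2) do Right; now <B|clear|dirty>
3) do Suck; now <B|clear|clear>
4) do Right; now <B|clear|clear>
5) do Suck; now <B|clear|clear>
6) do Left; now <A|clear|clear>
7) do Right; now <B|clear|clear>
8) do Left; now <A|clear|clear>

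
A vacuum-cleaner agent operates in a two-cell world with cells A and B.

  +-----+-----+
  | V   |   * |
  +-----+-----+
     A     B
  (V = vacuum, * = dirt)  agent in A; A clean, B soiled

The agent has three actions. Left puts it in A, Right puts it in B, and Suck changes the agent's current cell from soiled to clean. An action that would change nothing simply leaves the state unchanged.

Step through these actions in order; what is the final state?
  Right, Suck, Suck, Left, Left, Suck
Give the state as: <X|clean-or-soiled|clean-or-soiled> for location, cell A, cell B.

Right (#1): <B|clean|soiled>
Suck (#2): <B|clean|clean>
Suck (#3): <B|clean|clean>
Left (#4): <A|clean|clean>
Left (#5): <A|clean|clean>
Suck (#6): <A|clean|clean>

<A|clean|clean>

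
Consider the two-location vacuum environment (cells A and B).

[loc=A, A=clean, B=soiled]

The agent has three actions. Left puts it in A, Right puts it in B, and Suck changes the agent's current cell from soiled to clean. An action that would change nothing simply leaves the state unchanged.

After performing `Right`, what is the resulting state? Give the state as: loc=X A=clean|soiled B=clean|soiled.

start: loc=A A=clean B=soiled
Right (#1): loc=B A=clean B=soiled

loc=B A=clean B=soiled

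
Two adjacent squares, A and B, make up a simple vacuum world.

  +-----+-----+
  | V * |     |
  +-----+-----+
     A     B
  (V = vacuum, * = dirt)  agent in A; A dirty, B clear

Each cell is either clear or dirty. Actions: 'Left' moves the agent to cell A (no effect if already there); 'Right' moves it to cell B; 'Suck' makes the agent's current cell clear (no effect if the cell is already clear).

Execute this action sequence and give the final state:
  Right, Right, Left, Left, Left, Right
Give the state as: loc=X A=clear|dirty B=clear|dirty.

[1] after Right: loc=B A=dirty B=clear
[2] after Right: loc=B A=dirty B=clear
[3] after Left: loc=A A=dirty B=clear
[4] after Left: loc=A A=dirty B=clear
[5] after Left: loc=A A=dirty B=clear
[6] after Right: loc=B A=dirty B=clear

loc=B A=dirty B=clear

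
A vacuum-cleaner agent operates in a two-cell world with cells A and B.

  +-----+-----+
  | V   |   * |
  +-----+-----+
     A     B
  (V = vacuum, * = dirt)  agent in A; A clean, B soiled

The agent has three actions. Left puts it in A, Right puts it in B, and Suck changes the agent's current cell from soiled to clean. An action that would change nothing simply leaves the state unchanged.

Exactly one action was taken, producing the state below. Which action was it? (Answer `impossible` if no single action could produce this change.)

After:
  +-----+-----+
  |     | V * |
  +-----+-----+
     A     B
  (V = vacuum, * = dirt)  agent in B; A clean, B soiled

Right

try  Left: (A; A:clean, B:soiled)
try Right: (B; A:clean, B:soiled)  ← match
try  Suck: (A; A:clean, B:soiled)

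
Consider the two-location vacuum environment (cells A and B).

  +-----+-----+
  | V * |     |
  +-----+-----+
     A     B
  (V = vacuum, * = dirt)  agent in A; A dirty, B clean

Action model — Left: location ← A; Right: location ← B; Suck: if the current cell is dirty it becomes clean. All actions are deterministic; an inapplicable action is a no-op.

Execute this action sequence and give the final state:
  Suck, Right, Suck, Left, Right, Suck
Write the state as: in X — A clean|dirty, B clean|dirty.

in B — A clean, B clean

[1] after Suck: in A — A clean, B clean
[2] after Right: in B — A clean, B clean
[3] after Suck: in B — A clean, B clean
[4] after Left: in A — A clean, B clean
[5] after Right: in B — A clean, B clean
[6] after Suck: in B — A clean, B clean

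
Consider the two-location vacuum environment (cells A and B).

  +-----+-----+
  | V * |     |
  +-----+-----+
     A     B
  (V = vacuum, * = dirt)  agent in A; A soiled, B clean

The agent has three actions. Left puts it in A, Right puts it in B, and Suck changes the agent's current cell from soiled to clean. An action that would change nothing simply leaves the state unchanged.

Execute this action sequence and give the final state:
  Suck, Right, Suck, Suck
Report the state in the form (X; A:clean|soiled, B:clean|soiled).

(B; A:clean, B:clean)

[1] after Suck: (A; A:clean, B:clean)
[2] after Right: (B; A:clean, B:clean)
[3] after Suck: (B; A:clean, B:clean)
[4] after Suck: (B; A:clean, B:clean)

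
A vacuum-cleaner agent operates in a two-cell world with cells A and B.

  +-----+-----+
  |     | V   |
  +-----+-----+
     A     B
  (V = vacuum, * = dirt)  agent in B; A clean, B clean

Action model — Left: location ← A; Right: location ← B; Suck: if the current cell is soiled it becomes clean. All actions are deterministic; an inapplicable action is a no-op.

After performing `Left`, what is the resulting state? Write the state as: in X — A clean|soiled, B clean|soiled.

start: in B — A clean, B clean
step 1/1 (Left): in A — A clean, B clean

in A — A clean, B clean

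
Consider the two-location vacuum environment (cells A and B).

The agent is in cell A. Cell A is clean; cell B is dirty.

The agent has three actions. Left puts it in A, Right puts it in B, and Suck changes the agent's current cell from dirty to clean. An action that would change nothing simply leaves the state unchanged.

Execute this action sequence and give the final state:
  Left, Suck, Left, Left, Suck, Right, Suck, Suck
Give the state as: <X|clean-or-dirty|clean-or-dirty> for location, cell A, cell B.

<B|clean|clean>

1) do Left; now <A|clean|dirty>
2) do Suck; now <A|clean|dirty>
3) do Left; now <A|clean|dirty>
4) do Left; now <A|clean|dirty>
5) do Suck; now <A|clean|dirty>
6) do Right; now <B|clean|dirty>
7) do Suck; now <B|clean|clean>
8) do Suck; now <B|clean|clean>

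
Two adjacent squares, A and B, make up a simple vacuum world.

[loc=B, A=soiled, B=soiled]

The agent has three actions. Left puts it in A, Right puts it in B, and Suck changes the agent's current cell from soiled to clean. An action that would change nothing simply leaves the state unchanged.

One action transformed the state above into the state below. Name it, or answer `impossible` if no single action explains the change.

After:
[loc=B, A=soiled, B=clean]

try  Left: loc=A A=soiled B=soiled
try Right: loc=B A=soiled B=soiled
try  Suck: loc=B A=soiled B=clean  ← match

Suck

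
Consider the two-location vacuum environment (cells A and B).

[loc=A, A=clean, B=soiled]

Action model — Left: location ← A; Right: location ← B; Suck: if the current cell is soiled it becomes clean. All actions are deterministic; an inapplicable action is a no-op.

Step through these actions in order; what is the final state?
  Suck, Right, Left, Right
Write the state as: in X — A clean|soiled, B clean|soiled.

[1] after Suck: in A — A clean, B soiled
[2] after Right: in B — A clean, B soiled
[3] after Left: in A — A clean, B soiled
[4] after Right: in B — A clean, B soiled

in B — A clean, B soiled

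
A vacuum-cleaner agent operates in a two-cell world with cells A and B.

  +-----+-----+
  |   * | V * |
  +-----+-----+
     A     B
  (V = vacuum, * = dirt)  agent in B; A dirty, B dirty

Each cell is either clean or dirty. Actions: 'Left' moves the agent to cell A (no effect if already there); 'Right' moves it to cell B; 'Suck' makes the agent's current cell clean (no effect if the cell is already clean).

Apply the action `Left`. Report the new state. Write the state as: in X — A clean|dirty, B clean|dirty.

start: in B — A dirty, B dirty
t=1 Left ⇒ in A — A dirty, B dirty

in A — A dirty, B dirty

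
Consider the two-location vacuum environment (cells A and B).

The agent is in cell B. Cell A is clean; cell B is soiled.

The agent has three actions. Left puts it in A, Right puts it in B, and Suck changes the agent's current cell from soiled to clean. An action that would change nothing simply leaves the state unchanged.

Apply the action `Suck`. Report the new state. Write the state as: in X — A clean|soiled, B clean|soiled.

in B — A clean, B clean

start: in B — A clean, B soiled
1. Suck → in B — A clean, B clean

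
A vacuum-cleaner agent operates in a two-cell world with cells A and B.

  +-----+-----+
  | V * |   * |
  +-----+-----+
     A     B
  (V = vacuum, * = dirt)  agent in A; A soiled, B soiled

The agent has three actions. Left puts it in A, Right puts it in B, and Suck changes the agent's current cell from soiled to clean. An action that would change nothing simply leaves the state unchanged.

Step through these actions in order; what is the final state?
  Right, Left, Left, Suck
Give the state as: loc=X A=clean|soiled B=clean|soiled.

loc=A A=clean B=soiled

Right (#1): loc=B A=soiled B=soiled
Left (#2): loc=A A=soiled B=soiled
Left (#3): loc=A A=soiled B=soiled
Suck (#4): loc=A A=clean B=soiled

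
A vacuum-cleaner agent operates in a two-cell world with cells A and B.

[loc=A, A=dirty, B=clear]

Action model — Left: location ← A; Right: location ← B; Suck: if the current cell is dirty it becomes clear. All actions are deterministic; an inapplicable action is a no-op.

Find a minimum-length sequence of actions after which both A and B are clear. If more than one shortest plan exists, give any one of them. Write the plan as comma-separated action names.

Suck

1) do Suck; now (A; A:clear, B:clear)
min 1: A is dirty, one Suck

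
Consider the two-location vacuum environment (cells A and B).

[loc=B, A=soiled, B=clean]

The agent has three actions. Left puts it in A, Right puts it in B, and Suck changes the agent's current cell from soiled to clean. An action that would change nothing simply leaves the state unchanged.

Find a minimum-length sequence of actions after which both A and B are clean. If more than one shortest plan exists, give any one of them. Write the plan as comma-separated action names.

Left, Suck

1. Left → (A; A:soiled, B:clean)
2. Suck → (A; A:clean, B:clean)
min 2: go A then Suck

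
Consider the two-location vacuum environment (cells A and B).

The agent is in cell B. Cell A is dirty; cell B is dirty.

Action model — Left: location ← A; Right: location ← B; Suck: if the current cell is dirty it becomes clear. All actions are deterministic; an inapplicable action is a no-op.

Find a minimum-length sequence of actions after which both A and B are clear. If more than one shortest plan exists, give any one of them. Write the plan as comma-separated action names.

[1] after Suck: (B; A:dirty, B:clear)
[2] after Left: (A; A:dirty, B:clear)
[3] after Suck: (A; A:clear, B:clear)
min 3: Suck B + move + Suck A

Suck, Left, Suck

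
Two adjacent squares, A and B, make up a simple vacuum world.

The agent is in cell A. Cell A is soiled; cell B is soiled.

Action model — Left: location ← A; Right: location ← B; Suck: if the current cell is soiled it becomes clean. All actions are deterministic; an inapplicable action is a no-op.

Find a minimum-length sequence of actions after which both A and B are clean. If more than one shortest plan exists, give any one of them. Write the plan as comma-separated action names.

t=1 Suck ⇒ (A; A:clean, B:soiled)
t=2 Right ⇒ (B; A:clean, B:soiled)
t=3 Suck ⇒ (B; A:clean, B:clean)
min 3: Suck A + move + Suck B

Suck, Right, Suck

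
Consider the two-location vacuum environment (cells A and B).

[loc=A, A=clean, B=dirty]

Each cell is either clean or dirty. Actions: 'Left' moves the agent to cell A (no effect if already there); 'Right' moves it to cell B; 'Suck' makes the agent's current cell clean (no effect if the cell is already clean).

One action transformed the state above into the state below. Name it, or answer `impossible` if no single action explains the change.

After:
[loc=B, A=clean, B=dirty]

try  Left: <A|clean|dirty>
try Right: <B|clean|dirty>  ← match
try  Suck: <A|clean|dirty>

Right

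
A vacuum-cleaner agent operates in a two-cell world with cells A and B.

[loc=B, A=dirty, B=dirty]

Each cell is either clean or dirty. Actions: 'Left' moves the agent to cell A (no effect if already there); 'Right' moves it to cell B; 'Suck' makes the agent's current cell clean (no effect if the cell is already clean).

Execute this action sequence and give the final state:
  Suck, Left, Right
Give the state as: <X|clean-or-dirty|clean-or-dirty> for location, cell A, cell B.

<B|dirty|clean>

1) do Suck; now <B|dirty|clean>
2) do Left; now <A|dirty|clean>
3) do Right; now <B|dirty|clean>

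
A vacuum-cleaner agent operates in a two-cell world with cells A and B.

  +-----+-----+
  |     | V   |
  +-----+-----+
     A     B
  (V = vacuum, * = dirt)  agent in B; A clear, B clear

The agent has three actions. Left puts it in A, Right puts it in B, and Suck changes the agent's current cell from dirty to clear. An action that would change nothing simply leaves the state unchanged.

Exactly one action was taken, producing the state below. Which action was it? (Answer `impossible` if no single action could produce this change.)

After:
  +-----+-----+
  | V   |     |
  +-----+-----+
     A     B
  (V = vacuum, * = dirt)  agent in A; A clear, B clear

Left

try  Left: loc=A A=clear B=clear  ← match
try Right: loc=B A=clear B=clear
try  Suck: loc=B A=clear B=clear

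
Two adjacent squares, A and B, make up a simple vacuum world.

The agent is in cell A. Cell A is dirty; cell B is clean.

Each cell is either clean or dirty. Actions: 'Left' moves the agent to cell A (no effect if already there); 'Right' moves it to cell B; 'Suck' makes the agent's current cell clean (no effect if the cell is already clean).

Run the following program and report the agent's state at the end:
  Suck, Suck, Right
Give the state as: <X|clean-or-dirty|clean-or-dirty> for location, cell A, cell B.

<B|clean|clean>

Suck (#1): <A|clean|clean>
Suck (#2): <A|clean|clean>
Right (#3): <B|clean|clean>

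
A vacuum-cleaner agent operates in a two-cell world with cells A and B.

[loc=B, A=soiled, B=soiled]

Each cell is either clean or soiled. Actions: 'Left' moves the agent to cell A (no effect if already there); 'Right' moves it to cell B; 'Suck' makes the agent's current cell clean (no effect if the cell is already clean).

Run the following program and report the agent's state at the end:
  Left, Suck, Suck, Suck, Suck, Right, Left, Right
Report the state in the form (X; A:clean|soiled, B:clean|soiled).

(B; A:clean, B:soiled)

[1] after Left: (A; A:soiled, B:soiled)
[2] after Suck: (A; A:clean, B:soiled)
[3] after Suck: (A; A:clean, B:soiled)
[4] after Suck: (A; A:clean, B:soiled)
[5] after Suck: (A; A:clean, B:soiled)
[6] after Right: (B; A:clean, B:soiled)
[7] after Left: (A; A:clean, B:soiled)
[8] after Right: (B; A:clean, B:soiled)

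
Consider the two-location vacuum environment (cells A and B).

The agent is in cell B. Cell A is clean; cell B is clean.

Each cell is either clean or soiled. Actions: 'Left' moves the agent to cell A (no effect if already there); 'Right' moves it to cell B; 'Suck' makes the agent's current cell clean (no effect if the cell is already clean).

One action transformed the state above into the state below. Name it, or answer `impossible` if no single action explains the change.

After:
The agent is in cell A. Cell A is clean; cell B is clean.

try  Left: loc=A A=clean B=clean  ← match
try Right: loc=B A=clean B=clean
try  Suck: loc=B A=clean B=clean

Left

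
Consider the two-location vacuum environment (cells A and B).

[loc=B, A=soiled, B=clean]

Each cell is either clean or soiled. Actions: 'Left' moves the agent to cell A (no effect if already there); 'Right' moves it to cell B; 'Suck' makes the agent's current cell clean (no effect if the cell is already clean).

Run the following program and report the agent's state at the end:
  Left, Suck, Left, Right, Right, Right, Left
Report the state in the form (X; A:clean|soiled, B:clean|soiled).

(A; A:clean, B:clean)

1. Left → (A; A:soiled, B:clean)
2. Suck → (A; A:clean, B:clean)
3. Left → (A; A:clean, B:clean)
4. Right → (B; A:clean, B:clean)
5. Right → (B; A:clean, B:clean)
6. Right → (B; A:clean, B:clean)
7. Left → (A; A:clean, B:clean)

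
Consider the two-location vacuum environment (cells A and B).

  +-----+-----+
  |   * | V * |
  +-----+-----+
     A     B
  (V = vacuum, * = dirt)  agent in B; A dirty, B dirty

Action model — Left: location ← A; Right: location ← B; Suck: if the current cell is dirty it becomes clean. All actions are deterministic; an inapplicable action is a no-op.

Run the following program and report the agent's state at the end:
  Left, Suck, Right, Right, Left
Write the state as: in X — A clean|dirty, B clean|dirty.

1) do Left; now in A — A dirty, B dirty
2) do Suck; now in A — A clean, B dirty
3) do Right; now in B — A clean, B dirty
4) do Right; now in B — A clean, B dirty
5) do Left; now in A — A clean, B dirty

in A — A clean, B dirty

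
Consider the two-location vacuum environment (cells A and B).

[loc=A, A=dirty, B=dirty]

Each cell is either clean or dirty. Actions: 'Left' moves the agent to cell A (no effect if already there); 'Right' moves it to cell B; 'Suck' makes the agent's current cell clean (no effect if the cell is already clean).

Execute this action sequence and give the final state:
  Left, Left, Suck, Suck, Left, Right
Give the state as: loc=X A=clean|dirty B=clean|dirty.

step 1/6 (Left): loc=A A=dirty B=dirty
step 2/6 (Left): loc=A A=dirty B=dirty
step 3/6 (Suck): loc=A A=clean B=dirty
step 4/6 (Suck): loc=A A=clean B=dirty
step 5/6 (Left): loc=A A=clean B=dirty
step 6/6 (Right): loc=B A=clean B=dirty

loc=B A=clean B=dirty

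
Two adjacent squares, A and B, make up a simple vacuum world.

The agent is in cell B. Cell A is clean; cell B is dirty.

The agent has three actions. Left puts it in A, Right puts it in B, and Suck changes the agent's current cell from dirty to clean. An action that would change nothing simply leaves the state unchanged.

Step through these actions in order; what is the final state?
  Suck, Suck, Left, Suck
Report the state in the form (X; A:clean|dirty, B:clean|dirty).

(A; A:clean, B:clean)

Suck (#1): (B; A:clean, B:clean)
Suck (#2): (B; A:clean, B:clean)
Left (#3): (A; A:clean, B:clean)
Suck (#4): (A; A:clean, B:clean)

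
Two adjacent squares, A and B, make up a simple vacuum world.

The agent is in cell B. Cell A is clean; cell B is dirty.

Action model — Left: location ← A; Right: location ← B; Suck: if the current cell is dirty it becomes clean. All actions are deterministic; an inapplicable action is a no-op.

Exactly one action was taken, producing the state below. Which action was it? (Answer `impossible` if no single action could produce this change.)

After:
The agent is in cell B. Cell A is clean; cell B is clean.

Suck

try  Left: in A — A clean, B dirty
try Right: in B — A clean, B dirty
try  Suck: in B — A clean, B clean  ← match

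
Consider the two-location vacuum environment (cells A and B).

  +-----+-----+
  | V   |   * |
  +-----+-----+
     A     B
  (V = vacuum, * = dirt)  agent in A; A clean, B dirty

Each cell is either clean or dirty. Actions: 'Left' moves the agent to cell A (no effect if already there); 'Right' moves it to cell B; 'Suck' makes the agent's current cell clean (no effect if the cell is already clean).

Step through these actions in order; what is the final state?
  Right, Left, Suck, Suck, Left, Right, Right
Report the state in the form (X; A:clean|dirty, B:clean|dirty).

[1] after Right: (B; A:clean, B:dirty)
[2] after Left: (A; A:clean, B:dirty)
[3] after Suck: (A; A:clean, B:dirty)
[4] after Suck: (A; A:clean, B:dirty)
[5] after Left: (A; A:clean, B:dirty)
[6] after Right: (B; A:clean, B:dirty)
[7] after Right: (B; A:clean, B:dirty)

(B; A:clean, B:dirty)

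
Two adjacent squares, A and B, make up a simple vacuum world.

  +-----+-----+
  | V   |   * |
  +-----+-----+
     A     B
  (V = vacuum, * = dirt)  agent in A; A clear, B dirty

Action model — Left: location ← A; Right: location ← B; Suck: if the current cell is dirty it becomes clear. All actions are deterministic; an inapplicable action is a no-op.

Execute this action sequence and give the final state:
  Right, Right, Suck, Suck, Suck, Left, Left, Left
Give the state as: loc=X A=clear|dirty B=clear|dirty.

1) do Right; now loc=B A=clear B=dirty
2) do Right; now loc=B A=clear B=dirty
3) do Suck; now loc=B A=clear B=clear
4) do Suck; now loc=B A=clear B=clear
5) do Suck; now loc=B A=clear B=clear
6) do Left; now loc=A A=clear B=clear
7) do Left; now loc=A A=clear B=clear
8) do Left; now loc=A A=clear B=clear

loc=A A=clear B=clear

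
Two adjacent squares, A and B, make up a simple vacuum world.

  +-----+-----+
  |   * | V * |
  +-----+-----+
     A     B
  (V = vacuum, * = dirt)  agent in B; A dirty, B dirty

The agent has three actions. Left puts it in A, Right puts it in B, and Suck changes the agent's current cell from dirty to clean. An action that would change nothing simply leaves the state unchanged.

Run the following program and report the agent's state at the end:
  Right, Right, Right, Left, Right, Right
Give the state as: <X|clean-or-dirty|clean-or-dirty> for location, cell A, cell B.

Right (#1): <B|dirty|dirty>
Right (#2): <B|dirty|dirty>
Right (#3): <B|dirty|dirty>
Left (#4): <A|dirty|dirty>
Right (#5): <B|dirty|dirty>
Right (#6): <B|dirty|dirty>

<B|dirty|dirty>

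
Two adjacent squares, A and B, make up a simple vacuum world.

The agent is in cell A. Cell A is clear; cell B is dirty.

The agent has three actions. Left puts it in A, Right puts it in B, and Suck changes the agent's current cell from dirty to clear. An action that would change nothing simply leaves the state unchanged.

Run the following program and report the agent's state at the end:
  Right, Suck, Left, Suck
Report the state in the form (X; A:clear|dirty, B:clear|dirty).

step 1/4 (Right): (B; A:clear, B:dirty)
step 2/4 (Suck): (B; A:clear, B:clear)
step 3/4 (Left): (A; A:clear, B:clear)
step 4/4 (Suck): (A; A:clear, B:clear)

(A; A:clear, B:clear)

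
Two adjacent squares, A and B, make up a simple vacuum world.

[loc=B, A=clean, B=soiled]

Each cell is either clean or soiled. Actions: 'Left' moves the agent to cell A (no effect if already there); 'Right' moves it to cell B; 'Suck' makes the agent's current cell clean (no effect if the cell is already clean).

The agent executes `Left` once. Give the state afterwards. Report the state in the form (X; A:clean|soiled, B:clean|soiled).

(A; A:clean, B:soiled)

start: (B; A:clean, B:soiled)
1. Left → (A; A:clean, B:soiled)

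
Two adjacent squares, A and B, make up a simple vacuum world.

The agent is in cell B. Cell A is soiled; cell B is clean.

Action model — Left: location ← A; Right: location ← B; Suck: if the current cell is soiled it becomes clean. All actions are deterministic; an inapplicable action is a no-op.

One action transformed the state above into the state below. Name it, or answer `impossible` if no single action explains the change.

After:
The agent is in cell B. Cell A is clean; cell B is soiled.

try  Left: in A — A soiled, B clean
try Right: in B — A soiled, B clean
try  Suck: in B — A soiled, B clean
no single action produces the after-state

impossible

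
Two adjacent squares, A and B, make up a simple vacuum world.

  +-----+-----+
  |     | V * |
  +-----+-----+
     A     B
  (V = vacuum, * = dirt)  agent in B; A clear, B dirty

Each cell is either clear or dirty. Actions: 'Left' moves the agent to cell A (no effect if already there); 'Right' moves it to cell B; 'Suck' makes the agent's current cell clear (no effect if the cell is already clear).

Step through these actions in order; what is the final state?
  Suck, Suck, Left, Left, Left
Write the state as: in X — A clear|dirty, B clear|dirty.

1. Suck → in B — A clear, B clear
2. Suck → in B — A clear, B clear
3. Left → in A — A clear, B clear
4. Left → in A — A clear, B clear
5. Left → in A — A clear, B clear

in A — A clear, B clear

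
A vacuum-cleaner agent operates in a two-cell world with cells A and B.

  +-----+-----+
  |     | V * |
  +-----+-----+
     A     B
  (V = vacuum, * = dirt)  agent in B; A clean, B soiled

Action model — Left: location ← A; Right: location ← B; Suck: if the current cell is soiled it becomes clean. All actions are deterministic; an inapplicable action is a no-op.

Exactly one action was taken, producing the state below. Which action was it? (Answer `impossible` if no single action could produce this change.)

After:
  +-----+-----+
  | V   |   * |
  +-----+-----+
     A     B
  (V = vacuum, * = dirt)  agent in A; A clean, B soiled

try  Left: loc=A A=clean B=soiled  ← match
try Right: loc=B A=clean B=soiled
try  Suck: loc=B A=clean B=clean

Left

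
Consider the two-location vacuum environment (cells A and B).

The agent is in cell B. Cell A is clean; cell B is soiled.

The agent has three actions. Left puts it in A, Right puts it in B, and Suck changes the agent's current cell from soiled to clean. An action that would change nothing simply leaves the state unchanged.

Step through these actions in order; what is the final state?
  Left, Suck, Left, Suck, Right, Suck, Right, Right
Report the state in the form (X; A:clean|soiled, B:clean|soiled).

[1] after Left: (A; A:clean, B:soiled)
[2] after Suck: (A; A:clean, B:soiled)
[3] after Left: (A; A:clean, B:soiled)
[4] after Suck: (A; A:clean, B:soiled)
[5] after Right: (B; A:clean, B:soiled)
[6] after Suck: (B; A:clean, B:clean)
[7] after Right: (B; A:clean, B:clean)
[8] after Right: (B; A:clean, B:clean)

(B; A:clean, B:clean)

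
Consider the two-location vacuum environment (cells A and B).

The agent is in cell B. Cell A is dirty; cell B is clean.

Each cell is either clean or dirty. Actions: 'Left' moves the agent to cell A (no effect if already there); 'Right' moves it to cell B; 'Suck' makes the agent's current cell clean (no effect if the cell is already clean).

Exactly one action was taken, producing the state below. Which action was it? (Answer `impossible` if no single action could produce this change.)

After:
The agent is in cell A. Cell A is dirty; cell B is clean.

Left

try  Left: loc=A A=dirty B=clean  ← match
try Right: loc=B A=dirty B=clean
try  Suck: loc=B A=dirty B=clean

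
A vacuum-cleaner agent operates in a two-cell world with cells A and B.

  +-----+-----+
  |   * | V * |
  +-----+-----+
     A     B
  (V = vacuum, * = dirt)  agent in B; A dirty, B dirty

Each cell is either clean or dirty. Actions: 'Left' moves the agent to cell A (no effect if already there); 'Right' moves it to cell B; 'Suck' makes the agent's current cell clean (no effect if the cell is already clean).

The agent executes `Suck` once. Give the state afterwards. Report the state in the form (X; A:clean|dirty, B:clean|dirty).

start: (B; A:dirty, B:dirty)
[1] after Suck: (B; A:dirty, B:clean)

(B; A:dirty, B:clean)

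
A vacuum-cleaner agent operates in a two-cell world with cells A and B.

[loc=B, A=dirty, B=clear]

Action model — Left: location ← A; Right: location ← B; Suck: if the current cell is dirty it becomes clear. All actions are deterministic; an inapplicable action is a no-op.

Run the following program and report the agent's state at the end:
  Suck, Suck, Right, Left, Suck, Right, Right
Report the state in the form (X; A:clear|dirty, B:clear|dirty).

(B; A:clear, B:clear)

t=1 Suck ⇒ (B; A:dirty, B:clear)
t=2 Suck ⇒ (B; A:dirty, B:clear)
t=3 Right ⇒ (B; A:dirty, B:clear)
t=4 Left ⇒ (A; A:dirty, B:clear)
t=5 Suck ⇒ (A; A:clear, B:clear)
t=6 Right ⇒ (B; A:clear, B:clear)
t=7 Right ⇒ (B; A:clear, B:clear)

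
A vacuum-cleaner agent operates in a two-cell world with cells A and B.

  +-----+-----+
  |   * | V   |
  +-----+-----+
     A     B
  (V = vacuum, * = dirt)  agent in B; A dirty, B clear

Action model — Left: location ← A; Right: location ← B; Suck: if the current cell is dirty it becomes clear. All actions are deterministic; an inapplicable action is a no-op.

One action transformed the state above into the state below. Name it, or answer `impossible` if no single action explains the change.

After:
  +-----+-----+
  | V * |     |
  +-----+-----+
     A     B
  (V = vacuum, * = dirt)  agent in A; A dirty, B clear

try  Left: (A; A:dirty, B:clear)  ← match
try Right: (B; A:dirty, B:clear)
try  Suck: (B; A:dirty, B:clear)

Left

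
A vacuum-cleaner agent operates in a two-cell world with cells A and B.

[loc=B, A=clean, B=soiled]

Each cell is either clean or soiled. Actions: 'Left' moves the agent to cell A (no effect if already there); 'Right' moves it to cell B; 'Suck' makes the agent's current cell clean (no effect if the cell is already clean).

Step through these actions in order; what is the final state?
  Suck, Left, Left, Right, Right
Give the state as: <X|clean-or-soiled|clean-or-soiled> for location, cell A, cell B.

1. Suck → <B|clean|clean>
2. Left → <A|clean|clean>
3. Left → <A|clean|clean>
4. Right → <B|clean|clean>
5. Right → <B|clean|clean>

<B|clean|clean>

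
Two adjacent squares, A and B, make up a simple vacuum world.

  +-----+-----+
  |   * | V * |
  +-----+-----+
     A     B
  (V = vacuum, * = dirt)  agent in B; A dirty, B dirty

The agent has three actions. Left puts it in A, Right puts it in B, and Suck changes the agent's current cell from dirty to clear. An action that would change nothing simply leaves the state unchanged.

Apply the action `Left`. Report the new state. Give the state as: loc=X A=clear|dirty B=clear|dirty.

start: loc=B A=dirty B=dirty
1. Left → loc=A A=dirty B=dirty

loc=A A=dirty B=dirty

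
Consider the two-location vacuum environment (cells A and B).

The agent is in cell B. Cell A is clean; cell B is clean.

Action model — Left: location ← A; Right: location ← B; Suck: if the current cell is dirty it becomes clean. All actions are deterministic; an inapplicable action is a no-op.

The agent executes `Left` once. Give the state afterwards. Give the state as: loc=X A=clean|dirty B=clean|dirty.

loc=A A=clean B=clean

start: loc=B A=clean B=clean
1. Left → loc=A A=clean B=clean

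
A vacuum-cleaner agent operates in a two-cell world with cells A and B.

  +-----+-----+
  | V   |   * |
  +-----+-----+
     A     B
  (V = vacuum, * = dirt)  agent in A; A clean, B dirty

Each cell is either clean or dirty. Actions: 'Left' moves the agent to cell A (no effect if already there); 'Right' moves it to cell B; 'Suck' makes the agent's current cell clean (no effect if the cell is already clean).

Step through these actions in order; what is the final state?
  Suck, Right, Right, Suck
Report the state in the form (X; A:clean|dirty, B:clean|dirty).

(B; A:clean, B:clean)

1) do Suck; now (A; A:clean, B:dirty)
2) do Right; now (B; A:clean, B:dirty)
3) do Right; now (B; A:clean, B:dirty)
4) do Suck; now (B; A:clean, B:clean)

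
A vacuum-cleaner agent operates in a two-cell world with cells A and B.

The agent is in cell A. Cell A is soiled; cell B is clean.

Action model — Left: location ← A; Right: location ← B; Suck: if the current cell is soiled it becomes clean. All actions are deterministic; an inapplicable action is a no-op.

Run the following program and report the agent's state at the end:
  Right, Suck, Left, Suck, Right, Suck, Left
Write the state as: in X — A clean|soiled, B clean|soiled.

t=1 Right ⇒ in B — A soiled, B clean
t=2 Suck ⇒ in B — A soiled, B clean
t=3 Left ⇒ in A — A soiled, B clean
t=4 Suck ⇒ in A — A clean, B clean
t=5 Right ⇒ in B — A clean, B clean
t=6 Suck ⇒ in B — A clean, B clean
t=7 Left ⇒ in A — A clean, B clean

in A — A clean, B clean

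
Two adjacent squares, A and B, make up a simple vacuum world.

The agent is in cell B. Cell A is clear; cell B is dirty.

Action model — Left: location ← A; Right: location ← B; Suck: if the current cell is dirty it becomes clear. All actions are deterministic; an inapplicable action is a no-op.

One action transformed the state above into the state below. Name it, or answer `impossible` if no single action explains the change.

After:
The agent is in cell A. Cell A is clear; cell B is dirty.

Left

try  Left: <A|clear|dirty>  ← match
try Right: <B|clear|dirty>
try  Suck: <B|clear|clear>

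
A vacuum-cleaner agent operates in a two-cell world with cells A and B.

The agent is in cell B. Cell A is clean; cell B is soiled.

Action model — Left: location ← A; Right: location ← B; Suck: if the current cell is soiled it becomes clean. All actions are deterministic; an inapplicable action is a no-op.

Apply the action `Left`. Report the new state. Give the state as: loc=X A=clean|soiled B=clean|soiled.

loc=A A=clean B=soiled

start: loc=B A=clean B=soiled
1. Left → loc=A A=clean B=soiled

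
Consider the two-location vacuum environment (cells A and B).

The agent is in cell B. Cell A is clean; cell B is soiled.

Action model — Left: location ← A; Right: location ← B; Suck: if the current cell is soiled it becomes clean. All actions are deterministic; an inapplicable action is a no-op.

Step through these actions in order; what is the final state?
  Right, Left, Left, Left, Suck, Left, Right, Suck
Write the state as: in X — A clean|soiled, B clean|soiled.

1. Right → in B — A clean, B soiled
2. Left → in A — A clean, B soiled
3. Left → in A — A clean, B soiled
4. Left → in A — A clean, B soiled
5. Suck → in A — A clean, B soiled
6. Left → in A — A clean, B soiled
7. Right → in B — A clean, B soiled
8. Suck → in B — A clean, B clean

in B — A clean, B clean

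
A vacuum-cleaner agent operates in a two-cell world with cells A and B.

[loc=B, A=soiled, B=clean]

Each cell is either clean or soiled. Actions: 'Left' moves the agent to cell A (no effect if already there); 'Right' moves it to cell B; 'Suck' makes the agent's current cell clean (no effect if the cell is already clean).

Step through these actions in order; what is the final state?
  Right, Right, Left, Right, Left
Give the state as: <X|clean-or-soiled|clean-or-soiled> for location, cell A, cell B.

<A|soiled|clean>

t=1 Right ⇒ <B|soiled|clean>
t=2 Right ⇒ <B|soiled|clean>
t=3 Left ⇒ <A|soiled|clean>
t=4 Right ⇒ <B|soiled|clean>
t=5 Left ⇒ <A|soiled|clean>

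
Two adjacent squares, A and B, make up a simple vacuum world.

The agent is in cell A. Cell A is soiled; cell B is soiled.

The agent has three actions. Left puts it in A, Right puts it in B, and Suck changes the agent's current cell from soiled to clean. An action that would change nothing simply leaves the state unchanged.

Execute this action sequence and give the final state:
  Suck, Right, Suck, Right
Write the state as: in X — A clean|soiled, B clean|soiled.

Suck (#1): in A — A clean, B soiled
Right (#2): in B — A clean, B soiled
Suck (#3): in B — A clean, B clean
Right (#4): in B — A clean, B clean

in B — A clean, B clean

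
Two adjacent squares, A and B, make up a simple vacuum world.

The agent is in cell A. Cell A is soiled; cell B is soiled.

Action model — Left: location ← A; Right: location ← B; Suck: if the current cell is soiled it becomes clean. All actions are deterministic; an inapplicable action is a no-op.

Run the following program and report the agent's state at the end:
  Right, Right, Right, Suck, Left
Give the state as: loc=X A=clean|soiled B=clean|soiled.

loc=A A=soiled B=clean

step 1/5 (Right): loc=B A=soiled B=soiled
step 2/5 (Right): loc=B A=soiled B=soiled
step 3/5 (Right): loc=B A=soiled B=soiled
step 4/5 (Suck): loc=B A=soiled B=clean
step 5/5 (Left): loc=A A=soiled B=clean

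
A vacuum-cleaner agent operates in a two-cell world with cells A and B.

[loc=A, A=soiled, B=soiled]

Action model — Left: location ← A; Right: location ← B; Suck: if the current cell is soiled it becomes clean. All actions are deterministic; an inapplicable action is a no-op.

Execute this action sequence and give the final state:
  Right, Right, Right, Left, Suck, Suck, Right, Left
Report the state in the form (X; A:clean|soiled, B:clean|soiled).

step 1/8 (Right): (B; A:soiled, B:soiled)
step 2/8 (Right): (B; A:soiled, B:soiled)
step 3/8 (Right): (B; A:soiled, B:soiled)
step 4/8 (Left): (A; A:soiled, B:soiled)
step 5/8 (Suck): (A; A:clean, B:soiled)
step 6/8 (Suck): (A; A:clean, B:soiled)
step 7/8 (Right): (B; A:clean, B:soiled)
step 8/8 (Left): (A; A:clean, B:soiled)

(A; A:clean, B:soiled)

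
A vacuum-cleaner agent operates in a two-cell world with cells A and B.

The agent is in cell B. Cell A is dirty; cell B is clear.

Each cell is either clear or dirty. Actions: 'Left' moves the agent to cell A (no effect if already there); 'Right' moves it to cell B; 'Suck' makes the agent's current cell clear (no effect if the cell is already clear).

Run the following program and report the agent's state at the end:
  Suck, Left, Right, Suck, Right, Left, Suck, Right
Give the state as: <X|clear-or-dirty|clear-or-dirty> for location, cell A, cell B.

<B|clear|clear>

Suck (#1): <B|dirty|clear>
Left (#2): <A|dirty|clear>
Right (#3): <B|dirty|clear>
Suck (#4): <B|dirty|clear>
Right (#5): <B|dirty|clear>
Left (#6): <A|dirty|clear>
Suck (#7): <A|clear|clear>
Right (#8): <B|clear|clear>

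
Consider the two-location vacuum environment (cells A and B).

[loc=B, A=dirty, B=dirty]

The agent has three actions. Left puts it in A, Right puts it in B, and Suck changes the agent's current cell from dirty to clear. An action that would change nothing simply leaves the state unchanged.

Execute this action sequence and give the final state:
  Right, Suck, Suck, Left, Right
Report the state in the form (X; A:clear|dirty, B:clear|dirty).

step 1/5 (Right): (B; A:dirty, B:dirty)
step 2/5 (Suck): (B; A:dirty, B:clear)
step 3/5 (Suck): (B; A:dirty, B:clear)
step 4/5 (Left): (A; A:dirty, B:clear)
step 5/5 (Right): (B; A:dirty, B:clear)

(B; A:dirty, B:clear)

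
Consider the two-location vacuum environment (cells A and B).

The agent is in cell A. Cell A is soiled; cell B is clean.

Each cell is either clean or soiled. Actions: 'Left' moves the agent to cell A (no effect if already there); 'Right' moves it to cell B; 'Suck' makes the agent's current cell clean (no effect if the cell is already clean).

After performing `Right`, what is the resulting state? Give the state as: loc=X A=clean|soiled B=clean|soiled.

loc=B A=soiled B=clean

start: loc=A A=soiled B=clean
t=1 Right ⇒ loc=B A=soiled B=clean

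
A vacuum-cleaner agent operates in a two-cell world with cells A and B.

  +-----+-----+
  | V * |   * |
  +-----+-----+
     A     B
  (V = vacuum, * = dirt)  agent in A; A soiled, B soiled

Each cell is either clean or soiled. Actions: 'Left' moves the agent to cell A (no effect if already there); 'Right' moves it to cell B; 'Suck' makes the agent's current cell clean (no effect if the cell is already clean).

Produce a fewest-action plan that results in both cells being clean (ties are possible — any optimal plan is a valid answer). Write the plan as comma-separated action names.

Suck, Right, Suck

Suck (#1): loc=A A=clean B=soiled
Right (#2): loc=B A=clean B=soiled
Suck (#3): loc=B A=clean B=clean
min 3: Suck A + move + Suck B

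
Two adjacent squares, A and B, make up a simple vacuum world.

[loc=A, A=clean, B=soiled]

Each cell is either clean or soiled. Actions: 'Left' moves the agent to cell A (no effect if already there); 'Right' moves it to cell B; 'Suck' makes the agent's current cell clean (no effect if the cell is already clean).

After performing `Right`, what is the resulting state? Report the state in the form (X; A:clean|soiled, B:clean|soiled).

(B; A:clean, B:soiled)

start: (A; A:clean, B:soiled)
Right (#1): (B; A:clean, B:soiled)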